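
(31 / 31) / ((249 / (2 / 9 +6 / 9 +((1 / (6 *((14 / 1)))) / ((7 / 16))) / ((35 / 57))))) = 14404 / 3843315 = 0.00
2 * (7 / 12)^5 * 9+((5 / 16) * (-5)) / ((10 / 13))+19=251383 / 13824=18.18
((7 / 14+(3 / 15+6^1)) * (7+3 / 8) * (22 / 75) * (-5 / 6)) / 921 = -43483 / 3315600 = -0.01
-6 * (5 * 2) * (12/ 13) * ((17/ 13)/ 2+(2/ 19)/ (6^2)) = -116800/ 3211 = -36.37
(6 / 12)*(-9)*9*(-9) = 729 / 2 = 364.50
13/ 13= 1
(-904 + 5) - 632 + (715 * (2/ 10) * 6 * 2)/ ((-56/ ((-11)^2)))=-73343/ 14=-5238.79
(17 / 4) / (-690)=-17 / 2760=-0.01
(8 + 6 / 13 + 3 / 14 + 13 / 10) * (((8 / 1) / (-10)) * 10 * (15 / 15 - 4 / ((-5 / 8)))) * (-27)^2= -979443576 / 2275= -430524.65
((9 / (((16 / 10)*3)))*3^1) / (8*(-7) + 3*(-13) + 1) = -45 / 752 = -0.06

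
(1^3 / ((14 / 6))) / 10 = 3 / 70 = 0.04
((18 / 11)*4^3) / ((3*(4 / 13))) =1248 / 11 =113.45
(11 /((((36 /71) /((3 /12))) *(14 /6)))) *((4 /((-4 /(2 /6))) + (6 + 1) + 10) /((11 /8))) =1775 /63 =28.17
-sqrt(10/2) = -sqrt(5) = -2.24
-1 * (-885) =885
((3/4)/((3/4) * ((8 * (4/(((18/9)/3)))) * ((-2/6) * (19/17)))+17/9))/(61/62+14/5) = -1395/81098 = -0.02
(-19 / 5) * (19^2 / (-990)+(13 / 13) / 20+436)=-16390483 / 9900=-1655.60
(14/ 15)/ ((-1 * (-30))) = 7/ 225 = 0.03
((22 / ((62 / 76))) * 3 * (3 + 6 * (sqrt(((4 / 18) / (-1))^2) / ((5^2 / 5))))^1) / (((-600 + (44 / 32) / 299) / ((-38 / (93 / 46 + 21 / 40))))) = 8897627648 / 1353793281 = 6.57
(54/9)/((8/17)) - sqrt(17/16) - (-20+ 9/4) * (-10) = -659/4 - sqrt(17)/4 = -165.78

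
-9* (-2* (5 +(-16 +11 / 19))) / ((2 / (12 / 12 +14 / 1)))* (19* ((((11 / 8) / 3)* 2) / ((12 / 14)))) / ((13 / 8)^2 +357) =-1829520 / 23017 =-79.49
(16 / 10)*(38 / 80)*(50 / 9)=38 / 9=4.22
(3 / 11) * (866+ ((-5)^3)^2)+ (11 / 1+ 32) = 49946 / 11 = 4540.55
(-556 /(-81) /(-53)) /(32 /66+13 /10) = -61160 /842859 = -0.07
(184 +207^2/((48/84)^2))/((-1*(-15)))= 420509/48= 8760.60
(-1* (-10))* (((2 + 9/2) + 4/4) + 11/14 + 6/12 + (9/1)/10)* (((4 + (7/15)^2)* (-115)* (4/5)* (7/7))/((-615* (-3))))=-19731608/968625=-20.37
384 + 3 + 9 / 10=3879 / 10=387.90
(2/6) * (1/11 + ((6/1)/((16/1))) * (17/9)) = 211/792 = 0.27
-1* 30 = -30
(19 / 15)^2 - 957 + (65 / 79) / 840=-950999761 / 995400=-955.39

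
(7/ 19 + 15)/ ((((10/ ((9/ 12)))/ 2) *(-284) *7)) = -219/ 188860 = -0.00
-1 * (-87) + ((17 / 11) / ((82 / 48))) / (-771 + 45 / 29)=145920431 / 1677269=87.00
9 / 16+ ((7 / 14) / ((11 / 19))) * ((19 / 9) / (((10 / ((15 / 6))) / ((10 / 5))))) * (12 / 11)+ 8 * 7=334291 / 5808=57.56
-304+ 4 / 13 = -3948 / 13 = -303.69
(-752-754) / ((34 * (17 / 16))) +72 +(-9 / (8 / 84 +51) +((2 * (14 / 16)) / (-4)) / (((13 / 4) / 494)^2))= -3125115617 / 310097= -10077.86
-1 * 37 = -37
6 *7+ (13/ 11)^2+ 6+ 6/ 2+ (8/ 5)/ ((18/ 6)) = 96068/ 1815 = 52.93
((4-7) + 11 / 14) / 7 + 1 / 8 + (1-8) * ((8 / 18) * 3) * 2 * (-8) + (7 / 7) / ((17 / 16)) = 3000463 / 19992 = 150.08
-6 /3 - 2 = -4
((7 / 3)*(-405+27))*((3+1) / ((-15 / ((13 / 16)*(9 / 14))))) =2457 / 20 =122.85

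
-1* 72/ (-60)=6/ 5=1.20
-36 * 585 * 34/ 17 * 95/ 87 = -1333800/ 29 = -45993.10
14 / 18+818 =7369 / 9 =818.78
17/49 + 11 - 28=-816/49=-16.65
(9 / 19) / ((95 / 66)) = 594 / 1805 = 0.33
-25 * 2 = -50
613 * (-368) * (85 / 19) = -19174640 / 19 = -1009191.58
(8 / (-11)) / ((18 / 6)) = -8 / 33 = -0.24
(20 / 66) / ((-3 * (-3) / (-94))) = -940 / 297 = -3.16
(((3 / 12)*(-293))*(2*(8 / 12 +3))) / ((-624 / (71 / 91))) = 228833 / 340704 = 0.67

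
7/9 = 0.78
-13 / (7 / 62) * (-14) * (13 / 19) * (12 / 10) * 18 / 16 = 141453 / 95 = 1488.98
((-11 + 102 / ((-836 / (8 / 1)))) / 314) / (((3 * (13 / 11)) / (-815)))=2039945 / 232674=8.77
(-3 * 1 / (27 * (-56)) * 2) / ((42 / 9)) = 1 / 1176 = 0.00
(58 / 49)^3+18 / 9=430410 / 117649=3.66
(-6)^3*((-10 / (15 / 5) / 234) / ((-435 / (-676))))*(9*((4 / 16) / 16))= 39 / 58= 0.67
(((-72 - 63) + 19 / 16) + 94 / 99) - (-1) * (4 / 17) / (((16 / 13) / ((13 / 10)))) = -17855213 / 134640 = -132.61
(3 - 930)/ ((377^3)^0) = -927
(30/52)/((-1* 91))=-15/2366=-0.01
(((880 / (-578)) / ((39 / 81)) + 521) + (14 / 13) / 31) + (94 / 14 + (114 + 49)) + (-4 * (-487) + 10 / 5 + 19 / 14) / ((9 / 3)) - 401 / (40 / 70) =68406191 / 107508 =636.29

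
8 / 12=2 / 3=0.67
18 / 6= 3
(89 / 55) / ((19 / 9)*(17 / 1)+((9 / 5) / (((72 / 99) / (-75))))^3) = -410112 / 1620996671195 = -0.00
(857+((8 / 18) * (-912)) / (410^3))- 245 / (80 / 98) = 115141144409 / 206763000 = 556.87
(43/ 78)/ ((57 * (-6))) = -43/ 26676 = -0.00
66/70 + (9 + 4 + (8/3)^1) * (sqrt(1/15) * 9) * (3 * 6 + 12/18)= 33/35 + 2632 * sqrt(15)/15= 680.52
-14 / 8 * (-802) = 2807 / 2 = 1403.50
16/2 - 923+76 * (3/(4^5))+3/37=-8664003/9472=-914.70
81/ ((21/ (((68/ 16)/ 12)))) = 153/ 112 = 1.37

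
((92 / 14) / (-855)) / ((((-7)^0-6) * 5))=46 / 149625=0.00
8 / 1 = 8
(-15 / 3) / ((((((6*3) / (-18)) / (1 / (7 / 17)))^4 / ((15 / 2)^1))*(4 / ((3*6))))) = -56376675 / 9604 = -5870.12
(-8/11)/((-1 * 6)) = 4/33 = 0.12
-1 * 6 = -6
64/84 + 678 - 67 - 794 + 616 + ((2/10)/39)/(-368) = 72629091/167440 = 433.76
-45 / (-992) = 45 / 992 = 0.05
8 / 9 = 0.89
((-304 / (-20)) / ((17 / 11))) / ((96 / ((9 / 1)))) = 627 / 680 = 0.92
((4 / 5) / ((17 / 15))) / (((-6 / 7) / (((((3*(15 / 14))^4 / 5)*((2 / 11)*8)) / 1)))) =-1640250 / 64141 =-25.57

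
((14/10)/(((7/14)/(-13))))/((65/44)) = -616/25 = -24.64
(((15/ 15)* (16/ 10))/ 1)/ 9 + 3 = 3.18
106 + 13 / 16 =1709 / 16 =106.81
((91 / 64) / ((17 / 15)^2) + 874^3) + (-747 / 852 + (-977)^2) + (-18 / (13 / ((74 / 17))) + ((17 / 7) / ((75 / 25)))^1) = 239692027325076061 / 358507968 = 668582148.01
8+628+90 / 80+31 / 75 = 382523 / 600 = 637.54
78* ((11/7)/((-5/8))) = -6864/35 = -196.11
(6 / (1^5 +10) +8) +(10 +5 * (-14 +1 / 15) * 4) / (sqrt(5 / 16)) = 94 / 11 - 3224 * sqrt(5) / 15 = -472.06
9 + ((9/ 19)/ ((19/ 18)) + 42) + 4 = 55.45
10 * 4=40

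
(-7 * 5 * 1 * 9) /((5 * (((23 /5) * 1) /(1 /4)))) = -315 /92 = -3.42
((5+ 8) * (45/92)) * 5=2925/92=31.79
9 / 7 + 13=100 / 7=14.29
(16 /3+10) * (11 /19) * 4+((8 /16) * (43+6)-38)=2509 /114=22.01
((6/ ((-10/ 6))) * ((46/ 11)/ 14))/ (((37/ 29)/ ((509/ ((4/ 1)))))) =-3055527/ 28490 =-107.25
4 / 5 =0.80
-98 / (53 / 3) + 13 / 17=-4309 / 901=-4.78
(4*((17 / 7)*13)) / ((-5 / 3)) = -2652 / 35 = -75.77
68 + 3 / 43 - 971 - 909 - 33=-79332 / 43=-1844.93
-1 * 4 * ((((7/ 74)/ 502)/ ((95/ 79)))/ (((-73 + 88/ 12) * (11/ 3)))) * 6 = 29862/ 1911868255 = 0.00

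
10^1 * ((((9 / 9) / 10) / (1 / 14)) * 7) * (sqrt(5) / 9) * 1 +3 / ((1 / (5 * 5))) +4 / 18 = 98 * sqrt(5) / 9 +677 / 9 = 99.57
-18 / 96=-3 / 16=-0.19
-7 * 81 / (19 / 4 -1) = -756 / 5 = -151.20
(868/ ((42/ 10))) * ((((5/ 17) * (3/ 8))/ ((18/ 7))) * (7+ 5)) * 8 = 850.98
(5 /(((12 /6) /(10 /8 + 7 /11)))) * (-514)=-106655 /44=-2423.98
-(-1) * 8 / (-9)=-8 / 9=-0.89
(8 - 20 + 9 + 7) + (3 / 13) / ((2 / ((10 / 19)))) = 4.06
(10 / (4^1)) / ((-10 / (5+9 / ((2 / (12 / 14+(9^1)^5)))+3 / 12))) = -7440429 / 112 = -66432.40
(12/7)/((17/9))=0.91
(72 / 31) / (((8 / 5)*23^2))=45 / 16399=0.00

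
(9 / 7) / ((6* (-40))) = -3 / 560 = -0.01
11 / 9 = 1.22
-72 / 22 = -36 / 11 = -3.27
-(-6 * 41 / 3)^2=-6724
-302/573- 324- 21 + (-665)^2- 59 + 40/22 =2784805901/6303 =441822.29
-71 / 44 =-1.61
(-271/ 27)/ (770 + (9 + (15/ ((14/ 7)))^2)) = -1084/ 90207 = -0.01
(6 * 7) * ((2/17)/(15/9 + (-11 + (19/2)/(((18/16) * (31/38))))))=5859/1207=4.85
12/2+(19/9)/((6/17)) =11.98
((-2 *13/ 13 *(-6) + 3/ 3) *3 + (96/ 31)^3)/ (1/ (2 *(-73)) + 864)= 298801410/ 3757926113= 0.08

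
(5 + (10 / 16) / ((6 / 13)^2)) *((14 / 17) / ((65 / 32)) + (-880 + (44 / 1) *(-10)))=-83296933 / 7956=-10469.70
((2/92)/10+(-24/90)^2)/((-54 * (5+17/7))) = -10619/58125600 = -0.00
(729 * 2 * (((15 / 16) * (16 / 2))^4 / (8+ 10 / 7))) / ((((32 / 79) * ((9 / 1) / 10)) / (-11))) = -3779409375 / 256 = -14763317.87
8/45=0.18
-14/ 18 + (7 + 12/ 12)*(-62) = -4471/ 9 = -496.78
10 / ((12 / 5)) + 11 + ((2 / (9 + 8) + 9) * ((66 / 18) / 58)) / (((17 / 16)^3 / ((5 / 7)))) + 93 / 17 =2134316995 / 101728578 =20.98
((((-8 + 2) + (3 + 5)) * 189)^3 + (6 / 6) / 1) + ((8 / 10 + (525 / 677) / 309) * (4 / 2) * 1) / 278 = 2617496475575684 / 48463045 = 54010153.01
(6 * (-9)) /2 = -27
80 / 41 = 1.95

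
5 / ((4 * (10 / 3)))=3 / 8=0.38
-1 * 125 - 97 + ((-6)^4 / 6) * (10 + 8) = 3666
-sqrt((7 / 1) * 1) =-2.65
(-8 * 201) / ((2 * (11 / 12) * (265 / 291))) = -2807568 / 2915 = -963.15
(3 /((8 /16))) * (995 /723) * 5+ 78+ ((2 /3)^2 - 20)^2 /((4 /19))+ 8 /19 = 718135084 /370899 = 1936.20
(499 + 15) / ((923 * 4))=257 / 1846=0.14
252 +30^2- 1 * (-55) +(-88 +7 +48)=1174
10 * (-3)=-30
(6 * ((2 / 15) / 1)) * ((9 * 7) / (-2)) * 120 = -3024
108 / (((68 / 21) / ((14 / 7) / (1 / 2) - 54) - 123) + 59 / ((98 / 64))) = -1.28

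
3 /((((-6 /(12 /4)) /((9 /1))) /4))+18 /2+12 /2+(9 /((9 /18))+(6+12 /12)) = -14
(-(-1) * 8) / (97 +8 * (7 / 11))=88 / 1123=0.08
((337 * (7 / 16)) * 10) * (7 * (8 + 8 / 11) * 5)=4953900 / 11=450354.55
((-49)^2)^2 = 5764801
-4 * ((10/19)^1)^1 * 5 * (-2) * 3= 1200/19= 63.16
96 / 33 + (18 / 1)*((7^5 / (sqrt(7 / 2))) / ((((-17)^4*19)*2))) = 21609*sqrt(14) / 1586899 + 32 / 11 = 2.96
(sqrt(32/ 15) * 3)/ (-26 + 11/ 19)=-76 * sqrt(30)/ 2415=-0.17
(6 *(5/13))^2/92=225/3887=0.06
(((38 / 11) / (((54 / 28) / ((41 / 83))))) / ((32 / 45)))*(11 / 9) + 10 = 206545 / 17928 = 11.52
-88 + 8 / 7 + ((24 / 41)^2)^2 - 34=-2388271374 / 19780327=-120.74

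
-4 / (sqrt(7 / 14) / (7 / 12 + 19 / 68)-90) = 2992 * sqrt(2) / 10453533 + 154880 / 3484511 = 0.04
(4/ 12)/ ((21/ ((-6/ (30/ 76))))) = -76/ 315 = -0.24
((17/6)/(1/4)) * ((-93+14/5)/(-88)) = 697/60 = 11.62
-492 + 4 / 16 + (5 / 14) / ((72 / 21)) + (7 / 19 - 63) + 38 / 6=-166575 / 304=-547.94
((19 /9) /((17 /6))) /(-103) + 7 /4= 36619 /21012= 1.74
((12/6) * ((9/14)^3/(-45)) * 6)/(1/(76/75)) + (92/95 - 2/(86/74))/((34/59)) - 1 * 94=-56796499317/595490875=-95.38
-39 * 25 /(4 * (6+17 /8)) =-30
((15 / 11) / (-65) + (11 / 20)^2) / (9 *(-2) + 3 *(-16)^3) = -16103 / 703903200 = -0.00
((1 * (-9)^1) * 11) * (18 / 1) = -1782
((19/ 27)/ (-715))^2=361/ 372683025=0.00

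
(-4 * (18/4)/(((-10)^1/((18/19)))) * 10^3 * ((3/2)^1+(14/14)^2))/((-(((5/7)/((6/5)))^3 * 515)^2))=-3556892570112/9842333984375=-0.36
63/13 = 4.85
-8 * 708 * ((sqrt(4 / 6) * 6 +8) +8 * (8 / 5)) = -589056 / 5 - 11328 * sqrt(6) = -145559.02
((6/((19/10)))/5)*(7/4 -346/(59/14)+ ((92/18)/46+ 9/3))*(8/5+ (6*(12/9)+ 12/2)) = -4265534/5605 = -761.02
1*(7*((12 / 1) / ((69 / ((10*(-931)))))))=-260680 / 23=-11333.91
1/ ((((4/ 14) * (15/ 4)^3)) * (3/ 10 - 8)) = -64/ 7425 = -0.01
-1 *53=-53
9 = 9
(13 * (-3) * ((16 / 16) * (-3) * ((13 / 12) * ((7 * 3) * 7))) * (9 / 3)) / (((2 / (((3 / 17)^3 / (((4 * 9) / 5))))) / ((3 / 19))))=10061415 / 2987104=3.37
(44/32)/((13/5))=55/104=0.53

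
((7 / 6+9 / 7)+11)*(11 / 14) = 6215 / 588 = 10.57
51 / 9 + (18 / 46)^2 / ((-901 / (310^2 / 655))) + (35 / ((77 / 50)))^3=2928206530396913 / 249316527207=11744.94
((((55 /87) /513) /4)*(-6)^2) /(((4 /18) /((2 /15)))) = 11 /1653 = 0.01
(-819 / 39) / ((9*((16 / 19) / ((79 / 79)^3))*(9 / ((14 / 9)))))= -0.48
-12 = -12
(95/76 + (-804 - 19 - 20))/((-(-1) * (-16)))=3367/64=52.61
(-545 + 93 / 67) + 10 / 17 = -618504 / 1139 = -543.02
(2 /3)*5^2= 50 /3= 16.67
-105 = -105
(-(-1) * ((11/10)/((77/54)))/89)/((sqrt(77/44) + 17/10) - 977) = -263331/29630139791 - 135 * sqrt(7)/29630139791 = -0.00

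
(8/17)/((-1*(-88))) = 1/187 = 0.01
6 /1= 6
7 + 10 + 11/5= 96/5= 19.20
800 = 800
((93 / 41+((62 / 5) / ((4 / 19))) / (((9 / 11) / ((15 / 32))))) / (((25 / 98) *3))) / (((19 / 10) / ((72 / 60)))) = 29.72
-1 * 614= -614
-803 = -803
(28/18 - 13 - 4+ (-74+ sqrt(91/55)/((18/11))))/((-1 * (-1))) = -805/9+ sqrt(5005)/90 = -88.66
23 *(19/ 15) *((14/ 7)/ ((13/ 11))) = 9614/ 195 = 49.30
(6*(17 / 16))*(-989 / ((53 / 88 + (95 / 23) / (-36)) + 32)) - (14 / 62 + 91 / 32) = -115732815861 / 587058656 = -197.14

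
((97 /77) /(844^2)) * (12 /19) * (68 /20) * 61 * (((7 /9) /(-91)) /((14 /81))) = -2715903 /237088571720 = -0.00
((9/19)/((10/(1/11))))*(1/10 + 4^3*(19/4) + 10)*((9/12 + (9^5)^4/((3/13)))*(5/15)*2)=1985735814758686294953201/41800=47505641501403978348.16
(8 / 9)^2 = 64 / 81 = 0.79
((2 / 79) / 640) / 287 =1 / 7255360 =0.00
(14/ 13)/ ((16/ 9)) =63/ 104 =0.61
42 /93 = 14 /31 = 0.45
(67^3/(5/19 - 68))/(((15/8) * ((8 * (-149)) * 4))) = 5714497/11505780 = 0.50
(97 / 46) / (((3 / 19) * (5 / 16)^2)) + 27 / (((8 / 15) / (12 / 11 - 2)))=6886651 / 75900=90.73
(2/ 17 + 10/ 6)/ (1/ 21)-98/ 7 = 399/ 17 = 23.47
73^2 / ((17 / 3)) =15987 / 17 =940.41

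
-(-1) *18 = 18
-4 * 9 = -36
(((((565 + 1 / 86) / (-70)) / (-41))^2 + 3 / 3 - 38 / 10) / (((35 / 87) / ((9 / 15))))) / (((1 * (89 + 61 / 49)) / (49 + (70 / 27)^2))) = -28308436316600993 / 11132901887580000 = -2.54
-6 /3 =-2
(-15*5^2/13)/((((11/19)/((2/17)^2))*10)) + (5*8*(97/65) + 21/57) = 47106315/785213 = 59.99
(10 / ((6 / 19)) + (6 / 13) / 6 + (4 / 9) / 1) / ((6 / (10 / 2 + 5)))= 18830 / 351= 53.65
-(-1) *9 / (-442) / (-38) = 9 / 16796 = 0.00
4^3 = 64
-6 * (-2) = 12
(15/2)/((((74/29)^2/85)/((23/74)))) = 24662325/810448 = 30.43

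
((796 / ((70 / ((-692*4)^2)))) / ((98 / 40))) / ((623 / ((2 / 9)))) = 12684.71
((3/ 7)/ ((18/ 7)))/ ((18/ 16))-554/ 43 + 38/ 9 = -9884/ 1161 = -8.51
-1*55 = -55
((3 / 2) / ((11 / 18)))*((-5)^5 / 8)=-84375 / 88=-958.81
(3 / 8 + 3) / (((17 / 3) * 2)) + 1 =353 / 272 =1.30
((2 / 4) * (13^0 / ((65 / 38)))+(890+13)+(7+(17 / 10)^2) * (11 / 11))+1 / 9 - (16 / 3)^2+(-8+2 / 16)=6840397 / 7800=876.97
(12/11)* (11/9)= 4/3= 1.33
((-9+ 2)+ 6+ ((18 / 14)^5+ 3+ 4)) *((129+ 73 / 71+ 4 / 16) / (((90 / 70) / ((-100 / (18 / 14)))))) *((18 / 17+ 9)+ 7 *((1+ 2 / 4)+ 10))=-16865527859825 / 2484006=-6789648.60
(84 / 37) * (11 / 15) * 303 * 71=35816.24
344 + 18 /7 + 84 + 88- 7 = 3581 /7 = 511.57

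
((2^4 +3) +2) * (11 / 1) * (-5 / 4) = -1155 / 4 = -288.75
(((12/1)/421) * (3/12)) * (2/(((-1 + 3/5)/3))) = -45/421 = -0.11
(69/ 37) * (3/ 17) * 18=3726/ 629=5.92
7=7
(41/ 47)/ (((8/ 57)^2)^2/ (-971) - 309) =-0.00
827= 827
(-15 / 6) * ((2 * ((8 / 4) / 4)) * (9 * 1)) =-45 / 2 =-22.50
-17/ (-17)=1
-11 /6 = -1.83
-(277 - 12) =-265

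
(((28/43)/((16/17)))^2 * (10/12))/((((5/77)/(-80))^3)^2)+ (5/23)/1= 177953294154799689264215/127581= 1394825986273815766.17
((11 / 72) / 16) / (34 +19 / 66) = 121 / 434496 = 0.00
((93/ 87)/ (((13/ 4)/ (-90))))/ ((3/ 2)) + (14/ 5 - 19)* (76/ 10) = -1346406/ 9425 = -142.85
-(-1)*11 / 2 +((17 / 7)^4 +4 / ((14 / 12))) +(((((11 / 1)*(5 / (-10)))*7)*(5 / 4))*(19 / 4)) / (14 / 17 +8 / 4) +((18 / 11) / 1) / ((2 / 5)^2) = -1096068289 / 40567296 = -27.02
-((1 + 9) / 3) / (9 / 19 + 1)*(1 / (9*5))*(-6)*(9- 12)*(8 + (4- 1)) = -209 / 21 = -9.95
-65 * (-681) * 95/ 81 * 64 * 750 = 22427600000/ 9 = 2491955555.56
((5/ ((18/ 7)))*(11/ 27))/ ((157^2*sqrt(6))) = 0.00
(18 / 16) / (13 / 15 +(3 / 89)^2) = 1.30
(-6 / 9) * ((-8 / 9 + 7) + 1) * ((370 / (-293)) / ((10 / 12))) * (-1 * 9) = -18944 / 293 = -64.66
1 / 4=0.25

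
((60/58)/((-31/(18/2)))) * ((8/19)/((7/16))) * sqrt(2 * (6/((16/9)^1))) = -51840 * sqrt(3)/119567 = -0.75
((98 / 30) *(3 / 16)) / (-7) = -7 / 80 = -0.09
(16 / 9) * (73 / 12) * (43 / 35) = 12556 / 945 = 13.29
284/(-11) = -284/11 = -25.82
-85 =-85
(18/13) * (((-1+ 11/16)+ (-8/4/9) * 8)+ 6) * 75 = 42225/104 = 406.01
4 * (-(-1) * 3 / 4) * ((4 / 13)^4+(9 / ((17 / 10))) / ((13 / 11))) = 6538146 / 485537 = 13.47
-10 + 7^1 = -3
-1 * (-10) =10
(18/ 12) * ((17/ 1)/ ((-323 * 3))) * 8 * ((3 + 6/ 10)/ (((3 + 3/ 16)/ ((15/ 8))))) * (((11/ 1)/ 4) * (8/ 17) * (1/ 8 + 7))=-1188/ 289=-4.11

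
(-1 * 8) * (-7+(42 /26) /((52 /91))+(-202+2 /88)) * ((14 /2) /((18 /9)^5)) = 412713 /1144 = 360.76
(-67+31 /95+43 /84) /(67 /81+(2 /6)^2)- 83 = -31034497 /202160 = -153.51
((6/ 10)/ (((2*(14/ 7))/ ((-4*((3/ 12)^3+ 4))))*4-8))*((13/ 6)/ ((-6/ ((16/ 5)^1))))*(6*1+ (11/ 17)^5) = 29000524813/ 61550800950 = 0.47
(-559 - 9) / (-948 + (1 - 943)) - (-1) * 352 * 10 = 3326684 / 945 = 3520.30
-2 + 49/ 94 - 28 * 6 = -15931/ 94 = -169.48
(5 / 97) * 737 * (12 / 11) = 4020 / 97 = 41.44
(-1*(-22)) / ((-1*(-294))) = 11 / 147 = 0.07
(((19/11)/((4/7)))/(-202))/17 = -133/151096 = -0.00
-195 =-195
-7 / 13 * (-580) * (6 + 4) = 40600 / 13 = 3123.08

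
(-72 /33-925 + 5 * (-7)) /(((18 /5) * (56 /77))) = -735 /2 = -367.50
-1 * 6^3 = -216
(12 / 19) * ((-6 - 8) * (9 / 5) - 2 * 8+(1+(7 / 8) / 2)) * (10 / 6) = -3181 / 76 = -41.86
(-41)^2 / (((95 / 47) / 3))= 237021 / 95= 2494.96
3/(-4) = -3/4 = -0.75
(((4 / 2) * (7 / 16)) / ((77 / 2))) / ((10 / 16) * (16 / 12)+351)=3 / 46442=0.00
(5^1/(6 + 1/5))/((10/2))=0.16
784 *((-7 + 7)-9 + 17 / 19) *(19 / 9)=-120736 / 9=-13415.11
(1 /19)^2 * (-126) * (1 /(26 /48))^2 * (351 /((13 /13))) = -1959552 /4693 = -417.55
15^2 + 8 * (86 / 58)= 6869 / 29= 236.86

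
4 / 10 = 2 / 5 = 0.40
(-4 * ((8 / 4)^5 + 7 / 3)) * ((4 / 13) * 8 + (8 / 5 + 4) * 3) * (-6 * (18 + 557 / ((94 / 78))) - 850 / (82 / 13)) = 2997788033776 / 375765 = 7977826.66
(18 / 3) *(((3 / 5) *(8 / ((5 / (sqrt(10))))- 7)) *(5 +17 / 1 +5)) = -3402 / 5 +3888 *sqrt(10) / 25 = -188.60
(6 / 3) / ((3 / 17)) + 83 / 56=2153 / 168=12.82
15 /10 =3 /2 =1.50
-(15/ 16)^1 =-15/ 16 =-0.94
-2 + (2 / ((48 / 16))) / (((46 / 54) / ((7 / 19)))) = -748 / 437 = -1.71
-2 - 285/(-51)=61/17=3.59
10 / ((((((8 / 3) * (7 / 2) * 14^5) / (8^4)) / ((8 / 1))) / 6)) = 46080 / 117649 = 0.39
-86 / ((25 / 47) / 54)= -218268 / 25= -8730.72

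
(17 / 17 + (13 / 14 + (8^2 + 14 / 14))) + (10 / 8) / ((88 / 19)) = 165577 / 2464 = 67.20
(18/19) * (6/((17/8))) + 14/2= 3125/323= 9.67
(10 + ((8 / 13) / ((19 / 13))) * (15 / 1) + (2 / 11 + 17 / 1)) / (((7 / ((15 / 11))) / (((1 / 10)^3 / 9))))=7001 / 9655800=0.00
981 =981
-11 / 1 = -11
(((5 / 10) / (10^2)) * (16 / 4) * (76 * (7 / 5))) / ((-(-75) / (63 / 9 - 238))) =-20482 / 3125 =-6.55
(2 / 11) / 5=2 / 55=0.04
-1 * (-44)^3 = 85184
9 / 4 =2.25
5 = 5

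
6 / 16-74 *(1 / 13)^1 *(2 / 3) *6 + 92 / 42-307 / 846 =-6333373 / 307944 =-20.57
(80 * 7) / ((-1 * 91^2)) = -80 / 1183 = -0.07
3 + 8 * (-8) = -61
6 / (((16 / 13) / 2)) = 39 / 4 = 9.75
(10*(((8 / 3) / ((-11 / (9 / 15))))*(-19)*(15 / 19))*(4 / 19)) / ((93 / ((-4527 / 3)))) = -482880 / 6479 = -74.53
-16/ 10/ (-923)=8/ 4615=0.00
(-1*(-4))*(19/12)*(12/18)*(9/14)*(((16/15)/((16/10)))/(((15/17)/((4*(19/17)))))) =2888/315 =9.17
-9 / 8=-1.12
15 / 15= 1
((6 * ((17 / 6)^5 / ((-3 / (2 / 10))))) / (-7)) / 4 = 1419857 / 544320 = 2.61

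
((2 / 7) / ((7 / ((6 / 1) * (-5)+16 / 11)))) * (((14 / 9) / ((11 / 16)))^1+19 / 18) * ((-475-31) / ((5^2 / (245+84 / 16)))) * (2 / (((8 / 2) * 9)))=3426839 / 3150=1087.89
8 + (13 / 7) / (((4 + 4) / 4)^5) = 1805 / 224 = 8.06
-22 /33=-2 /3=-0.67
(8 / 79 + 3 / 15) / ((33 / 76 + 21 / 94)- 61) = -25004 / 5008205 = -0.00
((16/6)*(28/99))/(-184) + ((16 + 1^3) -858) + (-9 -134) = -984.00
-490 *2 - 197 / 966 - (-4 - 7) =-936251 / 966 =-969.20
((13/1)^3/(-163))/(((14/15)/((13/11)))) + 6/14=-417657/25102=-16.64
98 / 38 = 49 / 19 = 2.58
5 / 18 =0.28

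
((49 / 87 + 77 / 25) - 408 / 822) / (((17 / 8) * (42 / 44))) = 165033088 / 106377075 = 1.55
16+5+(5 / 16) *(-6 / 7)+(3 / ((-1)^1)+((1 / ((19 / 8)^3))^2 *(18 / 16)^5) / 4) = 46723173321 / 2634569336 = 17.73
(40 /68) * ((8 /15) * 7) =112 /51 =2.20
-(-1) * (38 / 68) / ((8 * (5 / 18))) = 171 / 680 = 0.25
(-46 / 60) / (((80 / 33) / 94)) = -11891 / 400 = -29.73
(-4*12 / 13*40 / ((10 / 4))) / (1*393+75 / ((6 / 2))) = -384 / 2717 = -0.14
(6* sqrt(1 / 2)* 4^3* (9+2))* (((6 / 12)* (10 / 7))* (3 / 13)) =31680* sqrt(2) / 91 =492.33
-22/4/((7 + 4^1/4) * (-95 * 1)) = 11/1520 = 0.01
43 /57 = 0.75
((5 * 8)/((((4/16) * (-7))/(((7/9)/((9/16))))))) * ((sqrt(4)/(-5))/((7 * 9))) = 1024/5103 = 0.20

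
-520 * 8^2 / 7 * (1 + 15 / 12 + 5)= -241280 / 7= -34468.57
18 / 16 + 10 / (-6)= -13 / 24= -0.54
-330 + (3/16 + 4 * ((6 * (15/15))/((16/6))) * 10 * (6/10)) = -4413/16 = -275.81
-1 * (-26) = 26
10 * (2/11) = 1.82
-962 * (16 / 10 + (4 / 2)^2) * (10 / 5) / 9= -53872 / 45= -1197.16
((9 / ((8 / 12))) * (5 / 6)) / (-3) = -15 / 4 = -3.75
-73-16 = -89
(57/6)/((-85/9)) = -171/170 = -1.01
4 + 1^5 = 5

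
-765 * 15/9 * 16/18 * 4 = -13600/3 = -4533.33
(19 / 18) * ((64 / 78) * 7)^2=34.82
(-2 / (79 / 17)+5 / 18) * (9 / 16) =-217 / 2528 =-0.09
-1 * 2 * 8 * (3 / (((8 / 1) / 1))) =-6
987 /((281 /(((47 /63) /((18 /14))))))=15463 /7587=2.04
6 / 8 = 3 / 4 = 0.75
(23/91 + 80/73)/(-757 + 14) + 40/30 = 19716119/14807247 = 1.33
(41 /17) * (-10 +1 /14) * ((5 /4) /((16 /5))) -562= -8702859 /15232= -571.35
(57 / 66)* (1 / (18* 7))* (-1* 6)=-19 / 462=-0.04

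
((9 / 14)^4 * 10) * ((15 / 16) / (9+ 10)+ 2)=2919645 / 834176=3.50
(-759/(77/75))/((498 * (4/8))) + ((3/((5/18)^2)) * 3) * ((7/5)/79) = -5175003/5737375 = -0.90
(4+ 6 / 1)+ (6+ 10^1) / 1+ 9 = 35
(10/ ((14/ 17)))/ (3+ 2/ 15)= 1275/ 329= 3.88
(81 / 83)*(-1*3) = -243 / 83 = -2.93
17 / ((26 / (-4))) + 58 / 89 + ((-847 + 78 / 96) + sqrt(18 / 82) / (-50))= -15700975 / 18512-3*sqrt(41) / 2050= -848.16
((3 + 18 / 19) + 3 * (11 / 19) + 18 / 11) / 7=1.05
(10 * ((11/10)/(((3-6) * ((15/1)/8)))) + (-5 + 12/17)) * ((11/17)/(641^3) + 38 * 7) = -5694077714911313/3425188246605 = -1662.41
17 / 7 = 2.43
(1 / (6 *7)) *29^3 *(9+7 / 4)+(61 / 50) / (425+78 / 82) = 114468604571 / 18337200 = 6242.43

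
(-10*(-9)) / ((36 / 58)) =145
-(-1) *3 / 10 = 3 / 10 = 0.30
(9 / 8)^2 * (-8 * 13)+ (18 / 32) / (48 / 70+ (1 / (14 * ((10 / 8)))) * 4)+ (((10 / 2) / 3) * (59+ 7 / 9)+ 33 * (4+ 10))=5952889 / 13824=430.62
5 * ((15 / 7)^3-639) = -1079010 / 343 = -3145.80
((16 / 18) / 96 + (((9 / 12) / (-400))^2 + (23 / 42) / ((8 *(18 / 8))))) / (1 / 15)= 6400567 / 10752000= 0.60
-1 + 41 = 40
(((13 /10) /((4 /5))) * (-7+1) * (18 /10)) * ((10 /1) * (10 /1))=-1755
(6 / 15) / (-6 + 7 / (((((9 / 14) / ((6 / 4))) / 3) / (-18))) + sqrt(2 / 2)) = -2 / 4435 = -0.00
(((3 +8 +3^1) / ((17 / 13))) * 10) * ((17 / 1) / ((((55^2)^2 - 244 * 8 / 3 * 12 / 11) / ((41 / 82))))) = 10010 / 100649067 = 0.00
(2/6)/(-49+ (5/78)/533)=-13858/2037121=-0.01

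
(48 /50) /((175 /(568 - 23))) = 2616 /875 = 2.99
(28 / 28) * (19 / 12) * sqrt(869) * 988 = 4693 * sqrt(869) / 3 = 46114.68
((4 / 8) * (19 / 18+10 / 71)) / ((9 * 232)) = 0.00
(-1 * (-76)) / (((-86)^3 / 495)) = -9405 / 159014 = -0.06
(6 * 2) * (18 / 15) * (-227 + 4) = -16056 / 5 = -3211.20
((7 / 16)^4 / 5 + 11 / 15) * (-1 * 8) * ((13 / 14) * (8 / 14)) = -9465287 / 3010560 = -3.14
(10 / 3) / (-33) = -10 / 99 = -0.10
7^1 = 7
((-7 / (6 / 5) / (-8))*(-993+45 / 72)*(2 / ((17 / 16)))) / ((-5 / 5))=16345 / 12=1362.08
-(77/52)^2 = -5929/2704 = -2.19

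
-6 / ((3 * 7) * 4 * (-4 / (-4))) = -1 / 14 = -0.07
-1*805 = -805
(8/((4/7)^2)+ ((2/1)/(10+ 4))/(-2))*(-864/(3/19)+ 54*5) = -889542/7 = -127077.43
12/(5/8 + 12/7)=672/131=5.13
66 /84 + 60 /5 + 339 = 4925 /14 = 351.79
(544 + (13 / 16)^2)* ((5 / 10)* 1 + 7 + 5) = 3485825 / 512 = 6808.25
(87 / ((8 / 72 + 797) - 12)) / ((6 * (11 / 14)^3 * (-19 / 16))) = -2864736 / 89346037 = -0.03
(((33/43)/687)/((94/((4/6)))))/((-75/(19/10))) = -209/1041320250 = -0.00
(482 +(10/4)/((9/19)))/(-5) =-8771/90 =-97.46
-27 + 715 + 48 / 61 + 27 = 43663 / 61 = 715.79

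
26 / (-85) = -0.31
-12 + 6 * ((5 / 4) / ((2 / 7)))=57 / 4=14.25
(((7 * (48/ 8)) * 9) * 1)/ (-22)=-189/ 11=-17.18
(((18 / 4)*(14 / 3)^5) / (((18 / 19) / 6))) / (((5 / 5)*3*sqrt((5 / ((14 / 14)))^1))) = 5109328*sqrt(5) / 1215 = 9403.13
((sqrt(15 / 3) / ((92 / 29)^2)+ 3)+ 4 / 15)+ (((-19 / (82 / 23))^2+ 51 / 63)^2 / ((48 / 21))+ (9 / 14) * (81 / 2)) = 841 * sqrt(5) / 8464+ 91741091838629 / 227869367040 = 402.83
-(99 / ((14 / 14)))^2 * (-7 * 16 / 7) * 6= 940896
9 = 9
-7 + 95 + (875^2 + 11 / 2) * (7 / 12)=446705.79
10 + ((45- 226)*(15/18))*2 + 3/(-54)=-5251/18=-291.72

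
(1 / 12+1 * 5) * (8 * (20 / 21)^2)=48800 / 1323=36.89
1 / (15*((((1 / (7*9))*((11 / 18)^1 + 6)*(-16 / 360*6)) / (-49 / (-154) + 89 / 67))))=-3.92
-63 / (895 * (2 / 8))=-252 / 895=-0.28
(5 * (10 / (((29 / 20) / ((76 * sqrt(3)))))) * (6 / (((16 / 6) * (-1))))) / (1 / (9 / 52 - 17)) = 37406250 * sqrt(3) / 377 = 171855.51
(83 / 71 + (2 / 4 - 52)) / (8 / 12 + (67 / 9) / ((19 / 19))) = -64323 / 10366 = -6.21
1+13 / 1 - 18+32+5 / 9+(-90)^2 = 8128.56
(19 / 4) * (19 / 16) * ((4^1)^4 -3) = 1427.08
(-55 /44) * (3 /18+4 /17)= -0.50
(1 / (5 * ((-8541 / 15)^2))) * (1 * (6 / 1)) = 10 / 2701803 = 0.00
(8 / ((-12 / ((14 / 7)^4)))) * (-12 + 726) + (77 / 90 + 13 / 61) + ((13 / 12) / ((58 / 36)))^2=-70313471441 / 9234180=-7614.48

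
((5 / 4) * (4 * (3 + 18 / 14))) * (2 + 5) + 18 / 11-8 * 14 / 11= 1556 / 11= 141.45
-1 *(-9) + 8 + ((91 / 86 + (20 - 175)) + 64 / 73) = -854217 / 6278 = -136.07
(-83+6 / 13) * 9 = -742.85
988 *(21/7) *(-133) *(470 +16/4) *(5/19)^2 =-12940200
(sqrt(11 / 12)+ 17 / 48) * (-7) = -7 * sqrt(33) / 6 -119 / 48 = -9.18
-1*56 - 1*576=-632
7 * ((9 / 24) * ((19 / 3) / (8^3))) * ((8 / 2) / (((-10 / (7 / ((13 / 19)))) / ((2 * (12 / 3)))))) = -17689 / 16640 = -1.06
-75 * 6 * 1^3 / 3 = -150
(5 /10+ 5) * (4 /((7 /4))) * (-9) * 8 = -6336 /7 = -905.14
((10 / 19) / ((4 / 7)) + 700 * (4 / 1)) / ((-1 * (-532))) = 15205 / 2888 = 5.26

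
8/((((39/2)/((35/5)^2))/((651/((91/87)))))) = 2114448/169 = 12511.53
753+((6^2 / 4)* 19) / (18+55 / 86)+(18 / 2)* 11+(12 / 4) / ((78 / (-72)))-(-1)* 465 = 1323.40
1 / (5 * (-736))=-0.00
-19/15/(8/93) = -589/40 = -14.72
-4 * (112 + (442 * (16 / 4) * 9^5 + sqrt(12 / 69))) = -417594976 - 8 * sqrt(23) / 23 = -417594977.67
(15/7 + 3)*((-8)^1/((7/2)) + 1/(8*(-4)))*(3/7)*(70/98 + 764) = -75011589/19208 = -3905.23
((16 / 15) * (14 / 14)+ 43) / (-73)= -661 / 1095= -0.60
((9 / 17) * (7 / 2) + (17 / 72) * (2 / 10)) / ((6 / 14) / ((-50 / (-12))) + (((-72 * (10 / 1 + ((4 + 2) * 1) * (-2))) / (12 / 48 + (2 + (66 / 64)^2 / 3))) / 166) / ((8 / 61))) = 4290345115 / 5966434512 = 0.72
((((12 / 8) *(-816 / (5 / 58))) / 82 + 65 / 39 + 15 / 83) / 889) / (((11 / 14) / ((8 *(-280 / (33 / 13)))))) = 801988096 / 3705867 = 216.41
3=3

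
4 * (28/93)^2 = 3136/8649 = 0.36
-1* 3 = -3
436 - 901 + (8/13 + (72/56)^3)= -2061214/4459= -462.26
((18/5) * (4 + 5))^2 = 26244/25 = 1049.76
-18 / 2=-9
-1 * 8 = -8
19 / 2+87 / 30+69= 407 / 5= 81.40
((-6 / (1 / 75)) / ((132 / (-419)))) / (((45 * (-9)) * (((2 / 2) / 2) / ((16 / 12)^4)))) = -536320 / 24057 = -22.29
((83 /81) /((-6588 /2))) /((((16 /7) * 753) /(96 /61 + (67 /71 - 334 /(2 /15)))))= 1574256103 /3480581159208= 0.00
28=28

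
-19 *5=-95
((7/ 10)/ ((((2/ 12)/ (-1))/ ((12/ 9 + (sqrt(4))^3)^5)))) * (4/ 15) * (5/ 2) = -240945152/ 1215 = -198308.77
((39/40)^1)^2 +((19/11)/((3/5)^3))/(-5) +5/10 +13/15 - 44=-20567623/475200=-43.28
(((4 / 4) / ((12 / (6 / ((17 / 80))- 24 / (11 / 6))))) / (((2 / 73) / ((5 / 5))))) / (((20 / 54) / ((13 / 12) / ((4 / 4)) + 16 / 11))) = 2597121 / 8228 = 315.64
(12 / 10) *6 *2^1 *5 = 72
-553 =-553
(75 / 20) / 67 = 15 / 268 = 0.06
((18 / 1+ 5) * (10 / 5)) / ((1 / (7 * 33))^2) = 2454606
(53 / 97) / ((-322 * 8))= -53 / 249872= -0.00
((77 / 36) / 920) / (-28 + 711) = 77 / 22620960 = 0.00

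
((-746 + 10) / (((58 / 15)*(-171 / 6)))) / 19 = 3680 / 10469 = 0.35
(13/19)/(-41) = -13/779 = -0.02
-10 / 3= -3.33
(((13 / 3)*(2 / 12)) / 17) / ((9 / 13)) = 169 / 2754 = 0.06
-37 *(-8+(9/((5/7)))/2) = 629/10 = 62.90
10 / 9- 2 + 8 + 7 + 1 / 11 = 1406 / 99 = 14.20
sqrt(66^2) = 66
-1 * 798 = -798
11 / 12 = 0.92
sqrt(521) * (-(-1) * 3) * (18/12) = 102.71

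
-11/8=-1.38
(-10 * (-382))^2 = 14592400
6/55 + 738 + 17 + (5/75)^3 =755.11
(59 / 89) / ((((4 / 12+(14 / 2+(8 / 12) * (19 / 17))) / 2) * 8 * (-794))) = -3009 / 116457568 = -0.00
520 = 520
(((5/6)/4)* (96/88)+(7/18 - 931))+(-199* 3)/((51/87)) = -3279823/1683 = -1948.80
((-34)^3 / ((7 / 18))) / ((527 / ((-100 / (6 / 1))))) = 693600 / 217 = 3196.31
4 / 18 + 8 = 74 / 9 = 8.22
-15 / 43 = -0.35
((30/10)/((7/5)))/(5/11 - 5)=-33/70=-0.47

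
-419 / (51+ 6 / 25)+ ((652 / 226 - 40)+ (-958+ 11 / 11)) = -145084810 / 144753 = -1002.29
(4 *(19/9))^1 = 8.44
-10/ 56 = -5/ 28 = -0.18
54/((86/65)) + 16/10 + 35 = 16644/215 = 77.41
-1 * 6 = -6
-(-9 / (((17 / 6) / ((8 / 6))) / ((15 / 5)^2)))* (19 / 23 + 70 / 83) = 2065176 / 32453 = 63.64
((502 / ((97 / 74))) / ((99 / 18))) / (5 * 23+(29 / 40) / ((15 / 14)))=22288800 / 37028101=0.60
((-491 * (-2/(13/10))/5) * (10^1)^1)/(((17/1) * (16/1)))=2455/442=5.55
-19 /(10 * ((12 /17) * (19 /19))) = -2.69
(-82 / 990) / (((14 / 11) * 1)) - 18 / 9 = -1301 / 630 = -2.07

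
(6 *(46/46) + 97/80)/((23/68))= 9809/460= 21.32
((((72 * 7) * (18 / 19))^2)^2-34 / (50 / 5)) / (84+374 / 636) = 10769840970900435714 / 17527522895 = 614453111.00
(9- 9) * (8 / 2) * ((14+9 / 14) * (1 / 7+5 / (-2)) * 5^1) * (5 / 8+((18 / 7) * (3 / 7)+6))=0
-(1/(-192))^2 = -1/36864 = -0.00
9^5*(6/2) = 177147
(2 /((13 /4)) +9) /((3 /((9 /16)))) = 375 /208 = 1.80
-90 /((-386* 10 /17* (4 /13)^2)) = 25857 /6176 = 4.19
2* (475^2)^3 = 22971621582031250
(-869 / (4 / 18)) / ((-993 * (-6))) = -869 / 1324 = -0.66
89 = 89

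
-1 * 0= 0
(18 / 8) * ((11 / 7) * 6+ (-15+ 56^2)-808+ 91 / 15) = 183369 / 35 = 5239.11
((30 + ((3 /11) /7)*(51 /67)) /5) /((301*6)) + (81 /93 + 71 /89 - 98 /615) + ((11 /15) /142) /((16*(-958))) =2891765863415628259 /1911663381193276480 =1.51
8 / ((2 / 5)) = 20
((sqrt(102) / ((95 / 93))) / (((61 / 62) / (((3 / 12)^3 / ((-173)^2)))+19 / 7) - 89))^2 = 20770910811 / 754601326618591425800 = 0.00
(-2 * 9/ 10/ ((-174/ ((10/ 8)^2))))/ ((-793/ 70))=-525/ 367952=-0.00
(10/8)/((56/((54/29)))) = 135/3248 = 0.04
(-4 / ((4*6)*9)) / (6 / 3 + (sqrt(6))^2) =-1 / 432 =-0.00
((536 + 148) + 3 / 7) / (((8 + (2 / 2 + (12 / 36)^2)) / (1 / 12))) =14373 / 2296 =6.26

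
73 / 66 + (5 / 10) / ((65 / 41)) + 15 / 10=12533 / 4290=2.92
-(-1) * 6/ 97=6/ 97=0.06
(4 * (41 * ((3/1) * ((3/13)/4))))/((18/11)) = 451/26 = 17.35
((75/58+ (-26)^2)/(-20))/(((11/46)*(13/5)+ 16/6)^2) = -935131815/298604938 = -3.13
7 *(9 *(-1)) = -63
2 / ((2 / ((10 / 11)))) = 10 / 11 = 0.91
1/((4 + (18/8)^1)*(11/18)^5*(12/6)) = 3779136/4026275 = 0.94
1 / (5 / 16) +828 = 4156 / 5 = 831.20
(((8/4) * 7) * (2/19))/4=7/19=0.37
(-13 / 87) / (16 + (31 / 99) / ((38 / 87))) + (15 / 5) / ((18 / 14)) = 4239187 / 1823781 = 2.32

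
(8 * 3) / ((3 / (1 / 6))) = 1.33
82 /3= 27.33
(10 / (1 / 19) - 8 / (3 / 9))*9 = 1494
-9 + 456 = 447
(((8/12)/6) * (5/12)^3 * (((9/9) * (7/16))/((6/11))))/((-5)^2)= 385/1492992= 0.00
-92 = -92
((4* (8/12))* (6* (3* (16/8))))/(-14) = -48/7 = -6.86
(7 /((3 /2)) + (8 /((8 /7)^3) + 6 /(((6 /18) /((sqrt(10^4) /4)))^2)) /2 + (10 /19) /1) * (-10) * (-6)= 615887195 /608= 1012972.36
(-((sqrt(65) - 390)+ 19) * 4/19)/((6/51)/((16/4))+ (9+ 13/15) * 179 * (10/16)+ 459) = 37842/757207 - 102 * sqrt(65)/757207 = 0.05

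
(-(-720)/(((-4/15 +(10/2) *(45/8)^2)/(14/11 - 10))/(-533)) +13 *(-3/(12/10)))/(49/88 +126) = 21731149420/129890831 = 167.30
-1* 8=-8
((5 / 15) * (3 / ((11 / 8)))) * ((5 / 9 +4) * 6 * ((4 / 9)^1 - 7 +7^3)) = 1986368 / 297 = 6688.11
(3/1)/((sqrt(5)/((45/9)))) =3* sqrt(5) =6.71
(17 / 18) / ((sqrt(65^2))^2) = 17 / 76050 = 0.00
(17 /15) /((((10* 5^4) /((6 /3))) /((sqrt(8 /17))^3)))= 16* sqrt(34) /796875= 0.00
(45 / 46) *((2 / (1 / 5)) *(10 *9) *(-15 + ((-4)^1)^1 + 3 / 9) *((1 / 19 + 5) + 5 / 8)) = -40776750 / 437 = -93310.64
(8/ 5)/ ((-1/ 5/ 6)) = -48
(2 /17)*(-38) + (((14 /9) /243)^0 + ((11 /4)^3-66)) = -52957 /1088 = -48.67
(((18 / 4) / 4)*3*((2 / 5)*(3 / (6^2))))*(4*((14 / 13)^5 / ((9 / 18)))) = 2420208 / 1856465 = 1.30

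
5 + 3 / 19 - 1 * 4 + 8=174 / 19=9.16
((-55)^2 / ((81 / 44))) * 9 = 133100 / 9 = 14788.89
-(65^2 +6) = -4231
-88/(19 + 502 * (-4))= 88/1989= 0.04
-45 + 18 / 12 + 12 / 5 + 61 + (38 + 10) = 679 / 10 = 67.90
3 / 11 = 0.27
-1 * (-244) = 244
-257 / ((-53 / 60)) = 15420 / 53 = 290.94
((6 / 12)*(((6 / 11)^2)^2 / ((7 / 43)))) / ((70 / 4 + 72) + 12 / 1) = 55728 / 20804861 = 0.00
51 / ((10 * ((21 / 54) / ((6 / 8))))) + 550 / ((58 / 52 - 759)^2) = 3055561631 / 310629620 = 9.84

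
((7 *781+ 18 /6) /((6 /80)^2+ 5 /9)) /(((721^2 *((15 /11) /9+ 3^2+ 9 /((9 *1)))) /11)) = 5718556800 /281455953107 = 0.02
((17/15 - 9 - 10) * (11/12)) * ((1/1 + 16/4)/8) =-10.24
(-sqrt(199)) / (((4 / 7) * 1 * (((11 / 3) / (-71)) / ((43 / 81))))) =21371 * sqrt(199) / 1188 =253.77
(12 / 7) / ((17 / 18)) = 216 / 119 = 1.82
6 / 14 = 3 / 7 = 0.43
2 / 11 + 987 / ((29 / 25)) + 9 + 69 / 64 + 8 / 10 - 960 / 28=591395793 / 714560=827.64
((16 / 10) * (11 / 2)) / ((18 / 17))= 8.31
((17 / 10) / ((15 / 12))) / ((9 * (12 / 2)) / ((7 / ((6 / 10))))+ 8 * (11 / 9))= 1071 / 11345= 0.09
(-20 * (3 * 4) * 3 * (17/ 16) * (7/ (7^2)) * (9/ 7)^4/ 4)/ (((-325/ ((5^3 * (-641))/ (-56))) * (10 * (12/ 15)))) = 16086423825/ 391535872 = 41.09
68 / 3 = 22.67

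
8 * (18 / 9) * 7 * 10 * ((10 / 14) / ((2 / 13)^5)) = 9282325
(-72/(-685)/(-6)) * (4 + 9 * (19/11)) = -516/1507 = -0.34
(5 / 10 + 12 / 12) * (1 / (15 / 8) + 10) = 15.80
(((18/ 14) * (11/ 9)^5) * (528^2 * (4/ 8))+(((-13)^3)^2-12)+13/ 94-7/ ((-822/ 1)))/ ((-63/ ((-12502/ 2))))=3318561251610523/ 6291999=527425584.72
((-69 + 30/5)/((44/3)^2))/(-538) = 567/1041568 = 0.00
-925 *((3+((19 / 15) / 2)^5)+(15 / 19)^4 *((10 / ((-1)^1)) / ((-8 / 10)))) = -932415996867823 / 126672012000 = -7360.87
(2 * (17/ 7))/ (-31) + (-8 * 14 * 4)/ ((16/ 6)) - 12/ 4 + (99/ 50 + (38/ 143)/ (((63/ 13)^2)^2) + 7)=-43558578844601/ 268587985050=-162.18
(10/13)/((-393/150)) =-500/1703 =-0.29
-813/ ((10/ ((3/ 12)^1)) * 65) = -813/ 2600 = -0.31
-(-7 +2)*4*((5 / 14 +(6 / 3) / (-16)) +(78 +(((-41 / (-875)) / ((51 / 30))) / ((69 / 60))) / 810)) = 3468767587 / 2216970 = 1564.64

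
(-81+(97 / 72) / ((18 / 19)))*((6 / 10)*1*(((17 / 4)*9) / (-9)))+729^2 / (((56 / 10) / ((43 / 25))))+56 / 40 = 1976881103 / 12096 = 163432.63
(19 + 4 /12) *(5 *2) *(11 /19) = 6380 /57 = 111.93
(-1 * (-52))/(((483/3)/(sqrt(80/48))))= 52 * sqrt(15)/483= 0.42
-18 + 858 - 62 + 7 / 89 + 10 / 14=778.79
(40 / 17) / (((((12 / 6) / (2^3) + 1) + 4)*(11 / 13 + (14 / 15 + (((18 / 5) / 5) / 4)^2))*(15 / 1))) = 1040000 / 63067263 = 0.02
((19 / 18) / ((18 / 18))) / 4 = 19 / 72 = 0.26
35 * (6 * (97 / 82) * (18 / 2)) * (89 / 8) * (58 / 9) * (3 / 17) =78862455 / 2788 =28286.39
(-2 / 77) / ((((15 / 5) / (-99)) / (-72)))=-432 / 7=-61.71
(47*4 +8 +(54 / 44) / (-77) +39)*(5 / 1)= 1174.92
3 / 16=0.19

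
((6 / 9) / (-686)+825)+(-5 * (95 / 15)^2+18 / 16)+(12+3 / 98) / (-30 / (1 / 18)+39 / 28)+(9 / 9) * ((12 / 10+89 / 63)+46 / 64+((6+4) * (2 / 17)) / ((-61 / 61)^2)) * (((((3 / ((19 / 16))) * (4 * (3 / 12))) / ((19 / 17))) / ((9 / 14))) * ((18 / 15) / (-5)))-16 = 1131147266674891 / 1867374663000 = 605.74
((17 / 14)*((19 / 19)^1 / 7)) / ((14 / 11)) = 187 / 1372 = 0.14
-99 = -99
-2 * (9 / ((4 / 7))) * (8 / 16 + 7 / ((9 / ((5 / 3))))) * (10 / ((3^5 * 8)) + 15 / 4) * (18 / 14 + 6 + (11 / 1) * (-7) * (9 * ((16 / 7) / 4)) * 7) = 1141988275 / 1944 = 587442.53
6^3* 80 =17280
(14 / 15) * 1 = 14 / 15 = 0.93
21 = 21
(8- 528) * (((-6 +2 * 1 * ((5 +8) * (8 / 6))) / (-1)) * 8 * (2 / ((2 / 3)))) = 357760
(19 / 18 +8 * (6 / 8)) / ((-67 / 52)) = -3302 / 603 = -5.48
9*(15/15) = 9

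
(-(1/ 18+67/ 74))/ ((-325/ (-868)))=-55552/ 21645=-2.57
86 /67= 1.28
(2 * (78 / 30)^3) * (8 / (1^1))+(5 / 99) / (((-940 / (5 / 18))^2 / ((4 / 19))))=281.22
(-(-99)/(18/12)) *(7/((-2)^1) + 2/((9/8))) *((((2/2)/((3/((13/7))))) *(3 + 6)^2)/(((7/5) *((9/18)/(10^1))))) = -3989700/49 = -81422.45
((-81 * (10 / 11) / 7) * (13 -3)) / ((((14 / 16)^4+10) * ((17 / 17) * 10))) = -3317760 / 3338797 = -0.99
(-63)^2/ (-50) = -3969/ 50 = -79.38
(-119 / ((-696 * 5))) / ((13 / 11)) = 1309 / 45240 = 0.03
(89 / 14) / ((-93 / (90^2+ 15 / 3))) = -721345 / 1302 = -554.03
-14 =-14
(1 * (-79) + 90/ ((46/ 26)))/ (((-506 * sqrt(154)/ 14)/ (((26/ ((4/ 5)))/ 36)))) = 42055 * sqrt(154)/ 9217296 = 0.06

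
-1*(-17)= 17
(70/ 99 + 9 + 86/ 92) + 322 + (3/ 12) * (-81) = 2845265/ 9108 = 312.39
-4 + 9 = 5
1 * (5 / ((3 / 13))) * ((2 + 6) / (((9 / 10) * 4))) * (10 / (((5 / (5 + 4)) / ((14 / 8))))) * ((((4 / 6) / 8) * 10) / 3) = 11375 / 27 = 421.30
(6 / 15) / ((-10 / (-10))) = 0.40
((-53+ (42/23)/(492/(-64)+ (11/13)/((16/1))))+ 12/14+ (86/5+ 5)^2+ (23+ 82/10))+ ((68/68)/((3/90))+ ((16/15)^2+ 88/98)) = 10141295812/20133855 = 503.69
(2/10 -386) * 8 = -15432/5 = -3086.40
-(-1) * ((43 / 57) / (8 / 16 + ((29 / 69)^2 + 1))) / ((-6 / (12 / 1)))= -272964 / 303335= -0.90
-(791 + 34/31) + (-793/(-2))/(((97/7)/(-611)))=-18274.89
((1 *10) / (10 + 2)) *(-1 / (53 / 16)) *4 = -160 / 159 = -1.01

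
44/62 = 22/31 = 0.71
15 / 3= 5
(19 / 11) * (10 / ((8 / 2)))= 95 / 22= 4.32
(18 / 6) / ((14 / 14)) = 3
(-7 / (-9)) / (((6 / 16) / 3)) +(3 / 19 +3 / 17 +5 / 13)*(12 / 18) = 253258 / 37791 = 6.70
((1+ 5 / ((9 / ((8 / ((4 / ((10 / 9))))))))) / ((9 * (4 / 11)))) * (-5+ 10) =9955 / 2916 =3.41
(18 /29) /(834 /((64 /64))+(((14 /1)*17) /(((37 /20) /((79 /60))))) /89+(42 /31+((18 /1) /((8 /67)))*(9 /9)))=22049928 /35098871999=0.00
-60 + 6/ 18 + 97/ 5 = -604/ 15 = -40.27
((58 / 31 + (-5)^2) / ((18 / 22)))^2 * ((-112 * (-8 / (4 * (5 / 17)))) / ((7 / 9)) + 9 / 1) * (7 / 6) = 35851162963 / 28830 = 1243536.70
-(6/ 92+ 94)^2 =-18722929/ 2116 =-8848.27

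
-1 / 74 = -0.01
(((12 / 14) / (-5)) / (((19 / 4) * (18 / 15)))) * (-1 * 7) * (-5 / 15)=-4 / 57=-0.07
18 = 18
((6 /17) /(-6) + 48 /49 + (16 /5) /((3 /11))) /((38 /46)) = 3636599 /237405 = 15.32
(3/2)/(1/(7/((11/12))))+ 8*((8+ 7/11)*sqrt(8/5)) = 126/11+ 304*sqrt(10)/11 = 98.85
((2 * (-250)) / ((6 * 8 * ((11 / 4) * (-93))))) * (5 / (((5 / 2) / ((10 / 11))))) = 2500 / 33759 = 0.07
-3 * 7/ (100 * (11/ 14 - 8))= 147/ 5050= 0.03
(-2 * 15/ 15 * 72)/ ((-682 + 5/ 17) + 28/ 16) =0.21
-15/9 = -5/3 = -1.67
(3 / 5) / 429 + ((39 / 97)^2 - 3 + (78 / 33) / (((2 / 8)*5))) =-0.95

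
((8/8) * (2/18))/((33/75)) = 0.25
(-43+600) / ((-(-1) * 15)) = 557 / 15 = 37.13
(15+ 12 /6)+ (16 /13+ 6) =315 /13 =24.23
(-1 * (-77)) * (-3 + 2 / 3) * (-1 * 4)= 2156 / 3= 718.67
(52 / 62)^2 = 676 / 961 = 0.70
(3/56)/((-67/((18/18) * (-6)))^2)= 27/62846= 0.00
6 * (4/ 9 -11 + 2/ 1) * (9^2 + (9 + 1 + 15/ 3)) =-4928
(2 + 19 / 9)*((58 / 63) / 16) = 1073 / 4536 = 0.24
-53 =-53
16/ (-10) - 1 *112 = -568/ 5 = -113.60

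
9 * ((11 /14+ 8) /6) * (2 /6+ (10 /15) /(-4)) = 123 /56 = 2.20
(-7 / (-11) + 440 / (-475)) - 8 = -8663 / 1045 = -8.29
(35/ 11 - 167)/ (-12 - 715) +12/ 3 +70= 593580/ 7997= 74.23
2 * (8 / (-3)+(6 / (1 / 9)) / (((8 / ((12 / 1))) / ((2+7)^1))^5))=1162261339 / 24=48427555.79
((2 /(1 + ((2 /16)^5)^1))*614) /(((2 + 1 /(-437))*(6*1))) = 8792244224 /85822011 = 102.45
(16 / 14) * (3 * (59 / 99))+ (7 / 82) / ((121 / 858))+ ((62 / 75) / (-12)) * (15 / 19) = 4668283 / 1799490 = 2.59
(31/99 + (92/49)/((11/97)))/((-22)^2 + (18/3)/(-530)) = 21686275/622174707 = 0.03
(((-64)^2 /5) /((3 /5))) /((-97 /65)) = -266240 /291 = -914.91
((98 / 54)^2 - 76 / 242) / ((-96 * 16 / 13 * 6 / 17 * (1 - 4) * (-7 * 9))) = -58082999 / 153644553216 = -0.00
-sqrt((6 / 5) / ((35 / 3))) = -3 * sqrt(14) / 35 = -0.32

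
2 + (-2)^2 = 6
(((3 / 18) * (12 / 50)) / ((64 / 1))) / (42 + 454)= 1 / 793600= 0.00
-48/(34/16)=-384/17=-22.59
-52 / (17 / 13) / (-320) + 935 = 935.12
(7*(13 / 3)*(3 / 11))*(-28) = -2548 / 11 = -231.64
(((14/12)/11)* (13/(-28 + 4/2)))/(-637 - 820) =7/192324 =0.00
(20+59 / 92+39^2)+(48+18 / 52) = 1901625 / 1196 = 1589.99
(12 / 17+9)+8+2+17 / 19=6654 / 323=20.60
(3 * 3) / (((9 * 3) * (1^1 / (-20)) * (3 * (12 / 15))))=-25 / 9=-2.78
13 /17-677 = -676.24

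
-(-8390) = 8390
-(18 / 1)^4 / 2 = -52488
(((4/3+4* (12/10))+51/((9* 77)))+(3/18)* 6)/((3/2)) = 16648/3465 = 4.80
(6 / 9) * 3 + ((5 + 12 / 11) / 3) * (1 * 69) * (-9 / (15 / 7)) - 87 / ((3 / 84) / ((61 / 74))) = -5279677 / 2035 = -2594.44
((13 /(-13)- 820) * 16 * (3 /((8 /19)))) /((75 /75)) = -93594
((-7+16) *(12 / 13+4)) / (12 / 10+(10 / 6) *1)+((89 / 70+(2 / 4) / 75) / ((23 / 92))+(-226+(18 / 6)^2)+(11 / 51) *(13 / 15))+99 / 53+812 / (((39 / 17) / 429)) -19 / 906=36329998174972681 / 239565403350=151649.60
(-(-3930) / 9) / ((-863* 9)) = -1310 / 23301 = -0.06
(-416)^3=-71991296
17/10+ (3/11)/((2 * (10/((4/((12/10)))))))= 96/55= 1.75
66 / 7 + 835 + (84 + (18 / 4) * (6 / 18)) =13019 / 14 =929.93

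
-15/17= -0.88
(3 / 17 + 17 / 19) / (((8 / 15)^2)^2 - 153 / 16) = -280260000 / 2480668747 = -0.11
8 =8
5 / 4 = 1.25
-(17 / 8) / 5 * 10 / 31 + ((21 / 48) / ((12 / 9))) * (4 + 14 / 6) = 3851 / 1984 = 1.94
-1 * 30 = -30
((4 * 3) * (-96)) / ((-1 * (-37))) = -1152 / 37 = -31.14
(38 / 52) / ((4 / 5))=95 / 104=0.91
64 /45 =1.42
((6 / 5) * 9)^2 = 2916 / 25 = 116.64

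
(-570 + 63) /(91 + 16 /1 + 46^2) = -13 /57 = -0.23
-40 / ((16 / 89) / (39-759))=160200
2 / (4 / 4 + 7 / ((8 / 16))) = 2 / 15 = 0.13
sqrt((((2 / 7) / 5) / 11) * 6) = 2 * sqrt(1155) / 385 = 0.18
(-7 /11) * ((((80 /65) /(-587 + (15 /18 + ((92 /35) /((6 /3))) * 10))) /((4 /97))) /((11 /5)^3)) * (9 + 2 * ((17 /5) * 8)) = 904020600 /4580744311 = 0.20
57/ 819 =19/ 273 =0.07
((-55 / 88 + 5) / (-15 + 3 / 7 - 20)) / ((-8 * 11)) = 245 / 170368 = 0.00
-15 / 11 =-1.36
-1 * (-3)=3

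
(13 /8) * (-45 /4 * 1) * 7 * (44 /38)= -45045 /304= -148.17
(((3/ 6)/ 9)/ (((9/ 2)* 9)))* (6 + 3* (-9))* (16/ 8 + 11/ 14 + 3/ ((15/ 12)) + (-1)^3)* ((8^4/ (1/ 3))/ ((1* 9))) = -600064/ 3645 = -164.63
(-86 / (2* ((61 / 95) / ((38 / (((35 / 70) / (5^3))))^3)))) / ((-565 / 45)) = 31521391875000000 / 6893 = 4572956894675.76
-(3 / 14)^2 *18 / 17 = -81 / 1666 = -0.05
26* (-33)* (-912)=782496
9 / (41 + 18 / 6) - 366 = -365.80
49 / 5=9.80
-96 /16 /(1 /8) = -48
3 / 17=0.18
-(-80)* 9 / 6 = 120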